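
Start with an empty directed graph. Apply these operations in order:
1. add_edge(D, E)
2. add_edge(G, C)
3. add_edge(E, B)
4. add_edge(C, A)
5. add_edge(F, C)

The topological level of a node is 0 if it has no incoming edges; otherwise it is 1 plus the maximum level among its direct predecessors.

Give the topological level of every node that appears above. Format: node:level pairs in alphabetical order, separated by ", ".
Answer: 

Op 1: add_edge(D, E). Edges now: 1
Op 2: add_edge(G, C). Edges now: 2
Op 3: add_edge(E, B). Edges now: 3
Op 4: add_edge(C, A). Edges now: 4
Op 5: add_edge(F, C). Edges now: 5
Compute levels (Kahn BFS):
  sources (in-degree 0): D, F, G
  process D: level=0
    D->E: in-degree(E)=0, level(E)=1, enqueue
  process F: level=0
    F->C: in-degree(C)=1, level(C)>=1
  process G: level=0
    G->C: in-degree(C)=0, level(C)=1, enqueue
  process E: level=1
    E->B: in-degree(B)=0, level(B)=2, enqueue
  process C: level=1
    C->A: in-degree(A)=0, level(A)=2, enqueue
  process B: level=2
  process A: level=2
All levels: A:2, B:2, C:1, D:0, E:1, F:0, G:0

Answer: A:2, B:2, C:1, D:0, E:1, F:0, G:0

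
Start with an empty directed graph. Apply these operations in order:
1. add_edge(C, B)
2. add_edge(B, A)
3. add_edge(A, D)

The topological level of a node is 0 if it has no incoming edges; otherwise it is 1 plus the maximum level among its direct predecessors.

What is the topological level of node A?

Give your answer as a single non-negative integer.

Answer: 2

Derivation:
Op 1: add_edge(C, B). Edges now: 1
Op 2: add_edge(B, A). Edges now: 2
Op 3: add_edge(A, D). Edges now: 3
Compute levels (Kahn BFS):
  sources (in-degree 0): C
  process C: level=0
    C->B: in-degree(B)=0, level(B)=1, enqueue
  process B: level=1
    B->A: in-degree(A)=0, level(A)=2, enqueue
  process A: level=2
    A->D: in-degree(D)=0, level(D)=3, enqueue
  process D: level=3
All levels: A:2, B:1, C:0, D:3
level(A) = 2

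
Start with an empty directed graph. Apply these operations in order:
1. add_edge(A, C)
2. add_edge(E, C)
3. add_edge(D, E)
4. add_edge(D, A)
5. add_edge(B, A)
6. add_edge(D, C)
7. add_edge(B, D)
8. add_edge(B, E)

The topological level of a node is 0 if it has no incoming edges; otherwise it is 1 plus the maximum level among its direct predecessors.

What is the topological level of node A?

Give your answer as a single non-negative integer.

Answer: 2

Derivation:
Op 1: add_edge(A, C). Edges now: 1
Op 2: add_edge(E, C). Edges now: 2
Op 3: add_edge(D, E). Edges now: 3
Op 4: add_edge(D, A). Edges now: 4
Op 5: add_edge(B, A). Edges now: 5
Op 6: add_edge(D, C). Edges now: 6
Op 7: add_edge(B, D). Edges now: 7
Op 8: add_edge(B, E). Edges now: 8
Compute levels (Kahn BFS):
  sources (in-degree 0): B
  process B: level=0
    B->A: in-degree(A)=1, level(A)>=1
    B->D: in-degree(D)=0, level(D)=1, enqueue
    B->E: in-degree(E)=1, level(E)>=1
  process D: level=1
    D->A: in-degree(A)=0, level(A)=2, enqueue
    D->C: in-degree(C)=2, level(C)>=2
    D->E: in-degree(E)=0, level(E)=2, enqueue
  process A: level=2
    A->C: in-degree(C)=1, level(C)>=3
  process E: level=2
    E->C: in-degree(C)=0, level(C)=3, enqueue
  process C: level=3
All levels: A:2, B:0, C:3, D:1, E:2
level(A) = 2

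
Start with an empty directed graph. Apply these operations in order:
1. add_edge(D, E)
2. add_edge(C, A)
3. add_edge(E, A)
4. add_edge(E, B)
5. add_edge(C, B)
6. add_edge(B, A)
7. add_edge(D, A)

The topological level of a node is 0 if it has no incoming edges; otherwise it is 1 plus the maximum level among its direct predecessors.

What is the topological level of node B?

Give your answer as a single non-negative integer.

Op 1: add_edge(D, E). Edges now: 1
Op 2: add_edge(C, A). Edges now: 2
Op 3: add_edge(E, A). Edges now: 3
Op 4: add_edge(E, B). Edges now: 4
Op 5: add_edge(C, B). Edges now: 5
Op 6: add_edge(B, A). Edges now: 6
Op 7: add_edge(D, A). Edges now: 7
Compute levels (Kahn BFS):
  sources (in-degree 0): C, D
  process C: level=0
    C->A: in-degree(A)=3, level(A)>=1
    C->B: in-degree(B)=1, level(B)>=1
  process D: level=0
    D->A: in-degree(A)=2, level(A)>=1
    D->E: in-degree(E)=0, level(E)=1, enqueue
  process E: level=1
    E->A: in-degree(A)=1, level(A)>=2
    E->B: in-degree(B)=0, level(B)=2, enqueue
  process B: level=2
    B->A: in-degree(A)=0, level(A)=3, enqueue
  process A: level=3
All levels: A:3, B:2, C:0, D:0, E:1
level(B) = 2

Answer: 2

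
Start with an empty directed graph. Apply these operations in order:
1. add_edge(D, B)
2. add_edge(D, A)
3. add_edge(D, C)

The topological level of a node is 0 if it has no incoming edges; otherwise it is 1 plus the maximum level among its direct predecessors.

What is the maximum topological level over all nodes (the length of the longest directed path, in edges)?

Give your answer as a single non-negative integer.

Op 1: add_edge(D, B). Edges now: 1
Op 2: add_edge(D, A). Edges now: 2
Op 3: add_edge(D, C). Edges now: 3
Compute levels (Kahn BFS):
  sources (in-degree 0): D
  process D: level=0
    D->A: in-degree(A)=0, level(A)=1, enqueue
    D->B: in-degree(B)=0, level(B)=1, enqueue
    D->C: in-degree(C)=0, level(C)=1, enqueue
  process A: level=1
  process B: level=1
  process C: level=1
All levels: A:1, B:1, C:1, D:0
max level = 1

Answer: 1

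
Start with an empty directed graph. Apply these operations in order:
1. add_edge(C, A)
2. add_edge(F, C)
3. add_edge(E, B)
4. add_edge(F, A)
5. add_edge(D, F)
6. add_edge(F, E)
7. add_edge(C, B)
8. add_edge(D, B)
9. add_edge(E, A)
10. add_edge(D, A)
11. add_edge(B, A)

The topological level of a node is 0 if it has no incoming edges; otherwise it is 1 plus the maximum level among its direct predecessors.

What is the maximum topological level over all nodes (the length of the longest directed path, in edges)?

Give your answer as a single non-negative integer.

Op 1: add_edge(C, A). Edges now: 1
Op 2: add_edge(F, C). Edges now: 2
Op 3: add_edge(E, B). Edges now: 3
Op 4: add_edge(F, A). Edges now: 4
Op 5: add_edge(D, F). Edges now: 5
Op 6: add_edge(F, E). Edges now: 6
Op 7: add_edge(C, B). Edges now: 7
Op 8: add_edge(D, B). Edges now: 8
Op 9: add_edge(E, A). Edges now: 9
Op 10: add_edge(D, A). Edges now: 10
Op 11: add_edge(B, A). Edges now: 11
Compute levels (Kahn BFS):
  sources (in-degree 0): D
  process D: level=0
    D->A: in-degree(A)=4, level(A)>=1
    D->B: in-degree(B)=2, level(B)>=1
    D->F: in-degree(F)=0, level(F)=1, enqueue
  process F: level=1
    F->A: in-degree(A)=3, level(A)>=2
    F->C: in-degree(C)=0, level(C)=2, enqueue
    F->E: in-degree(E)=0, level(E)=2, enqueue
  process C: level=2
    C->A: in-degree(A)=2, level(A)>=3
    C->B: in-degree(B)=1, level(B)>=3
  process E: level=2
    E->A: in-degree(A)=1, level(A)>=3
    E->B: in-degree(B)=0, level(B)=3, enqueue
  process B: level=3
    B->A: in-degree(A)=0, level(A)=4, enqueue
  process A: level=4
All levels: A:4, B:3, C:2, D:0, E:2, F:1
max level = 4

Answer: 4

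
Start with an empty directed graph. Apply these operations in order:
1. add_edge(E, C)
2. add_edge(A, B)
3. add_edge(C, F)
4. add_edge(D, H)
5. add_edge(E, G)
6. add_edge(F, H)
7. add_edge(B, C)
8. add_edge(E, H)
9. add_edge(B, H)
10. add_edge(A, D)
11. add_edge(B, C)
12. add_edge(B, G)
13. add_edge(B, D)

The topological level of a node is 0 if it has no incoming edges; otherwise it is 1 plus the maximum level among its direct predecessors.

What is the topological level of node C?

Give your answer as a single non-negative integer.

Op 1: add_edge(E, C). Edges now: 1
Op 2: add_edge(A, B). Edges now: 2
Op 3: add_edge(C, F). Edges now: 3
Op 4: add_edge(D, H). Edges now: 4
Op 5: add_edge(E, G). Edges now: 5
Op 6: add_edge(F, H). Edges now: 6
Op 7: add_edge(B, C). Edges now: 7
Op 8: add_edge(E, H). Edges now: 8
Op 9: add_edge(B, H). Edges now: 9
Op 10: add_edge(A, D). Edges now: 10
Op 11: add_edge(B, C) (duplicate, no change). Edges now: 10
Op 12: add_edge(B, G). Edges now: 11
Op 13: add_edge(B, D). Edges now: 12
Compute levels (Kahn BFS):
  sources (in-degree 0): A, E
  process A: level=0
    A->B: in-degree(B)=0, level(B)=1, enqueue
    A->D: in-degree(D)=1, level(D)>=1
  process E: level=0
    E->C: in-degree(C)=1, level(C)>=1
    E->G: in-degree(G)=1, level(G)>=1
    E->H: in-degree(H)=3, level(H)>=1
  process B: level=1
    B->C: in-degree(C)=0, level(C)=2, enqueue
    B->D: in-degree(D)=0, level(D)=2, enqueue
    B->G: in-degree(G)=0, level(G)=2, enqueue
    B->H: in-degree(H)=2, level(H)>=2
  process C: level=2
    C->F: in-degree(F)=0, level(F)=3, enqueue
  process D: level=2
    D->H: in-degree(H)=1, level(H)>=3
  process G: level=2
  process F: level=3
    F->H: in-degree(H)=0, level(H)=4, enqueue
  process H: level=4
All levels: A:0, B:1, C:2, D:2, E:0, F:3, G:2, H:4
level(C) = 2

Answer: 2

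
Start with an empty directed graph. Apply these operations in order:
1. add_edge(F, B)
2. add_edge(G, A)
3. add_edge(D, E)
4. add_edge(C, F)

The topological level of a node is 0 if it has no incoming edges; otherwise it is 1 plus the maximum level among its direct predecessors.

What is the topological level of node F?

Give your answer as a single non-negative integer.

Op 1: add_edge(F, B). Edges now: 1
Op 2: add_edge(G, A). Edges now: 2
Op 3: add_edge(D, E). Edges now: 3
Op 4: add_edge(C, F). Edges now: 4
Compute levels (Kahn BFS):
  sources (in-degree 0): C, D, G
  process C: level=0
    C->F: in-degree(F)=0, level(F)=1, enqueue
  process D: level=0
    D->E: in-degree(E)=0, level(E)=1, enqueue
  process G: level=0
    G->A: in-degree(A)=0, level(A)=1, enqueue
  process F: level=1
    F->B: in-degree(B)=0, level(B)=2, enqueue
  process E: level=1
  process A: level=1
  process B: level=2
All levels: A:1, B:2, C:0, D:0, E:1, F:1, G:0
level(F) = 1

Answer: 1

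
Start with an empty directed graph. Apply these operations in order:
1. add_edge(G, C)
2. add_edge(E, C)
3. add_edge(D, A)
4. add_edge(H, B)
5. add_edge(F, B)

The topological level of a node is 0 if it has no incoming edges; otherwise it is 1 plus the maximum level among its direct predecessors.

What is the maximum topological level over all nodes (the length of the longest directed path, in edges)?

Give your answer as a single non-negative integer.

Answer: 1

Derivation:
Op 1: add_edge(G, C). Edges now: 1
Op 2: add_edge(E, C). Edges now: 2
Op 3: add_edge(D, A). Edges now: 3
Op 4: add_edge(H, B). Edges now: 4
Op 5: add_edge(F, B). Edges now: 5
Compute levels (Kahn BFS):
  sources (in-degree 0): D, E, F, G, H
  process D: level=0
    D->A: in-degree(A)=0, level(A)=1, enqueue
  process E: level=0
    E->C: in-degree(C)=1, level(C)>=1
  process F: level=0
    F->B: in-degree(B)=1, level(B)>=1
  process G: level=0
    G->C: in-degree(C)=0, level(C)=1, enqueue
  process H: level=0
    H->B: in-degree(B)=0, level(B)=1, enqueue
  process A: level=1
  process C: level=1
  process B: level=1
All levels: A:1, B:1, C:1, D:0, E:0, F:0, G:0, H:0
max level = 1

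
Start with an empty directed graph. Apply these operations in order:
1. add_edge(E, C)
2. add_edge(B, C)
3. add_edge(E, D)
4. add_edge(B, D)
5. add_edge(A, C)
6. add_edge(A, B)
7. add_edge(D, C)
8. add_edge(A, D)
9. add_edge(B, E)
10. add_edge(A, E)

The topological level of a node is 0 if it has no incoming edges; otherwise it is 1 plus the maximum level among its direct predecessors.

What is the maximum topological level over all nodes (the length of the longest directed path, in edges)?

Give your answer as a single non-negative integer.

Op 1: add_edge(E, C). Edges now: 1
Op 2: add_edge(B, C). Edges now: 2
Op 3: add_edge(E, D). Edges now: 3
Op 4: add_edge(B, D). Edges now: 4
Op 5: add_edge(A, C). Edges now: 5
Op 6: add_edge(A, B). Edges now: 6
Op 7: add_edge(D, C). Edges now: 7
Op 8: add_edge(A, D). Edges now: 8
Op 9: add_edge(B, E). Edges now: 9
Op 10: add_edge(A, E). Edges now: 10
Compute levels (Kahn BFS):
  sources (in-degree 0): A
  process A: level=0
    A->B: in-degree(B)=0, level(B)=1, enqueue
    A->C: in-degree(C)=3, level(C)>=1
    A->D: in-degree(D)=2, level(D)>=1
    A->E: in-degree(E)=1, level(E)>=1
  process B: level=1
    B->C: in-degree(C)=2, level(C)>=2
    B->D: in-degree(D)=1, level(D)>=2
    B->E: in-degree(E)=0, level(E)=2, enqueue
  process E: level=2
    E->C: in-degree(C)=1, level(C)>=3
    E->D: in-degree(D)=0, level(D)=3, enqueue
  process D: level=3
    D->C: in-degree(C)=0, level(C)=4, enqueue
  process C: level=4
All levels: A:0, B:1, C:4, D:3, E:2
max level = 4

Answer: 4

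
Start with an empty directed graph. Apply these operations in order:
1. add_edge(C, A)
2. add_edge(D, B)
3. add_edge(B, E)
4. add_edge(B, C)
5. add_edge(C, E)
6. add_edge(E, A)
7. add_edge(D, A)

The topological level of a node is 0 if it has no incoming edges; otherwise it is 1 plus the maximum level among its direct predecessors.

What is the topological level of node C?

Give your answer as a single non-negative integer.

Op 1: add_edge(C, A). Edges now: 1
Op 2: add_edge(D, B). Edges now: 2
Op 3: add_edge(B, E). Edges now: 3
Op 4: add_edge(B, C). Edges now: 4
Op 5: add_edge(C, E). Edges now: 5
Op 6: add_edge(E, A). Edges now: 6
Op 7: add_edge(D, A). Edges now: 7
Compute levels (Kahn BFS):
  sources (in-degree 0): D
  process D: level=0
    D->A: in-degree(A)=2, level(A)>=1
    D->B: in-degree(B)=0, level(B)=1, enqueue
  process B: level=1
    B->C: in-degree(C)=0, level(C)=2, enqueue
    B->E: in-degree(E)=1, level(E)>=2
  process C: level=2
    C->A: in-degree(A)=1, level(A)>=3
    C->E: in-degree(E)=0, level(E)=3, enqueue
  process E: level=3
    E->A: in-degree(A)=0, level(A)=4, enqueue
  process A: level=4
All levels: A:4, B:1, C:2, D:0, E:3
level(C) = 2

Answer: 2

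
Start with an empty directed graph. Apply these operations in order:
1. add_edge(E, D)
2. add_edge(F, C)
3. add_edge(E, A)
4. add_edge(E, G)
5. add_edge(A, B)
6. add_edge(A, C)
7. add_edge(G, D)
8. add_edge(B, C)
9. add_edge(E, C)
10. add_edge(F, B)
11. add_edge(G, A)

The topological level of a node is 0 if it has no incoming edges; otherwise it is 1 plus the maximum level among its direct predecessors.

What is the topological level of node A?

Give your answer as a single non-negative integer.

Answer: 2

Derivation:
Op 1: add_edge(E, D). Edges now: 1
Op 2: add_edge(F, C). Edges now: 2
Op 3: add_edge(E, A). Edges now: 3
Op 4: add_edge(E, G). Edges now: 4
Op 5: add_edge(A, B). Edges now: 5
Op 6: add_edge(A, C). Edges now: 6
Op 7: add_edge(G, D). Edges now: 7
Op 8: add_edge(B, C). Edges now: 8
Op 9: add_edge(E, C). Edges now: 9
Op 10: add_edge(F, B). Edges now: 10
Op 11: add_edge(G, A). Edges now: 11
Compute levels (Kahn BFS):
  sources (in-degree 0): E, F
  process E: level=0
    E->A: in-degree(A)=1, level(A)>=1
    E->C: in-degree(C)=3, level(C)>=1
    E->D: in-degree(D)=1, level(D)>=1
    E->G: in-degree(G)=0, level(G)=1, enqueue
  process F: level=0
    F->B: in-degree(B)=1, level(B)>=1
    F->C: in-degree(C)=2, level(C)>=1
  process G: level=1
    G->A: in-degree(A)=0, level(A)=2, enqueue
    G->D: in-degree(D)=0, level(D)=2, enqueue
  process A: level=2
    A->B: in-degree(B)=0, level(B)=3, enqueue
    A->C: in-degree(C)=1, level(C)>=3
  process D: level=2
  process B: level=3
    B->C: in-degree(C)=0, level(C)=4, enqueue
  process C: level=4
All levels: A:2, B:3, C:4, D:2, E:0, F:0, G:1
level(A) = 2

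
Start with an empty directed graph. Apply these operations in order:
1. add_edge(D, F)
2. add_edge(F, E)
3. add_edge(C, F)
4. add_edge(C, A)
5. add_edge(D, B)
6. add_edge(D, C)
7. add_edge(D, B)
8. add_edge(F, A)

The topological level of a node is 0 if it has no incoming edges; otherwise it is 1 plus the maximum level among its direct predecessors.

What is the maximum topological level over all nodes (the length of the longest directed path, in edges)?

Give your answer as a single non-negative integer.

Op 1: add_edge(D, F). Edges now: 1
Op 2: add_edge(F, E). Edges now: 2
Op 3: add_edge(C, F). Edges now: 3
Op 4: add_edge(C, A). Edges now: 4
Op 5: add_edge(D, B). Edges now: 5
Op 6: add_edge(D, C). Edges now: 6
Op 7: add_edge(D, B) (duplicate, no change). Edges now: 6
Op 8: add_edge(F, A). Edges now: 7
Compute levels (Kahn BFS):
  sources (in-degree 0): D
  process D: level=0
    D->B: in-degree(B)=0, level(B)=1, enqueue
    D->C: in-degree(C)=0, level(C)=1, enqueue
    D->F: in-degree(F)=1, level(F)>=1
  process B: level=1
  process C: level=1
    C->A: in-degree(A)=1, level(A)>=2
    C->F: in-degree(F)=0, level(F)=2, enqueue
  process F: level=2
    F->A: in-degree(A)=0, level(A)=3, enqueue
    F->E: in-degree(E)=0, level(E)=3, enqueue
  process A: level=3
  process E: level=3
All levels: A:3, B:1, C:1, D:0, E:3, F:2
max level = 3

Answer: 3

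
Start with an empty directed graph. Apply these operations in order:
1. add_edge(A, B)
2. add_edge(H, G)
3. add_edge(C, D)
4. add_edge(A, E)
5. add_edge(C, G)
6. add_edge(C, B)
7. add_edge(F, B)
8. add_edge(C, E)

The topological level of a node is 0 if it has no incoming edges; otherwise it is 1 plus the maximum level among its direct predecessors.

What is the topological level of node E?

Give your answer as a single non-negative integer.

Answer: 1

Derivation:
Op 1: add_edge(A, B). Edges now: 1
Op 2: add_edge(H, G). Edges now: 2
Op 3: add_edge(C, D). Edges now: 3
Op 4: add_edge(A, E). Edges now: 4
Op 5: add_edge(C, G). Edges now: 5
Op 6: add_edge(C, B). Edges now: 6
Op 7: add_edge(F, B). Edges now: 7
Op 8: add_edge(C, E). Edges now: 8
Compute levels (Kahn BFS):
  sources (in-degree 0): A, C, F, H
  process A: level=0
    A->B: in-degree(B)=2, level(B)>=1
    A->E: in-degree(E)=1, level(E)>=1
  process C: level=0
    C->B: in-degree(B)=1, level(B)>=1
    C->D: in-degree(D)=0, level(D)=1, enqueue
    C->E: in-degree(E)=0, level(E)=1, enqueue
    C->G: in-degree(G)=1, level(G)>=1
  process F: level=0
    F->B: in-degree(B)=0, level(B)=1, enqueue
  process H: level=0
    H->G: in-degree(G)=0, level(G)=1, enqueue
  process D: level=1
  process E: level=1
  process B: level=1
  process G: level=1
All levels: A:0, B:1, C:0, D:1, E:1, F:0, G:1, H:0
level(E) = 1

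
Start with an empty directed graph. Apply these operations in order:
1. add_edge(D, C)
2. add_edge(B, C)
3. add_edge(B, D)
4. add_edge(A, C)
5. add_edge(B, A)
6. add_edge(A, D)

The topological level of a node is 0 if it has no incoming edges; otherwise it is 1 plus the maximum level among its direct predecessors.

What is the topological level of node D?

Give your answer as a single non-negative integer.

Op 1: add_edge(D, C). Edges now: 1
Op 2: add_edge(B, C). Edges now: 2
Op 3: add_edge(B, D). Edges now: 3
Op 4: add_edge(A, C). Edges now: 4
Op 5: add_edge(B, A). Edges now: 5
Op 6: add_edge(A, D). Edges now: 6
Compute levels (Kahn BFS):
  sources (in-degree 0): B
  process B: level=0
    B->A: in-degree(A)=0, level(A)=1, enqueue
    B->C: in-degree(C)=2, level(C)>=1
    B->D: in-degree(D)=1, level(D)>=1
  process A: level=1
    A->C: in-degree(C)=1, level(C)>=2
    A->D: in-degree(D)=0, level(D)=2, enqueue
  process D: level=2
    D->C: in-degree(C)=0, level(C)=3, enqueue
  process C: level=3
All levels: A:1, B:0, C:3, D:2
level(D) = 2

Answer: 2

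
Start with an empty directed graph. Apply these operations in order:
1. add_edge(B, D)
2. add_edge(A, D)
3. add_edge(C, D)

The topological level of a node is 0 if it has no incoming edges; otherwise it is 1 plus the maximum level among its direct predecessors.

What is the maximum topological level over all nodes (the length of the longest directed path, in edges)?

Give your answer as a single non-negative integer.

Op 1: add_edge(B, D). Edges now: 1
Op 2: add_edge(A, D). Edges now: 2
Op 3: add_edge(C, D). Edges now: 3
Compute levels (Kahn BFS):
  sources (in-degree 0): A, B, C
  process A: level=0
    A->D: in-degree(D)=2, level(D)>=1
  process B: level=0
    B->D: in-degree(D)=1, level(D)>=1
  process C: level=0
    C->D: in-degree(D)=0, level(D)=1, enqueue
  process D: level=1
All levels: A:0, B:0, C:0, D:1
max level = 1

Answer: 1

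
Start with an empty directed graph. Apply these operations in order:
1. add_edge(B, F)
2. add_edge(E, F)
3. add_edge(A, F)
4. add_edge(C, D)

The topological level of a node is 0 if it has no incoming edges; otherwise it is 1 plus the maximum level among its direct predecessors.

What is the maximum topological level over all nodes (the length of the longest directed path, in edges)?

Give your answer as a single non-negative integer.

Answer: 1

Derivation:
Op 1: add_edge(B, F). Edges now: 1
Op 2: add_edge(E, F). Edges now: 2
Op 3: add_edge(A, F). Edges now: 3
Op 4: add_edge(C, D). Edges now: 4
Compute levels (Kahn BFS):
  sources (in-degree 0): A, B, C, E
  process A: level=0
    A->F: in-degree(F)=2, level(F)>=1
  process B: level=0
    B->F: in-degree(F)=1, level(F)>=1
  process C: level=0
    C->D: in-degree(D)=0, level(D)=1, enqueue
  process E: level=0
    E->F: in-degree(F)=0, level(F)=1, enqueue
  process D: level=1
  process F: level=1
All levels: A:0, B:0, C:0, D:1, E:0, F:1
max level = 1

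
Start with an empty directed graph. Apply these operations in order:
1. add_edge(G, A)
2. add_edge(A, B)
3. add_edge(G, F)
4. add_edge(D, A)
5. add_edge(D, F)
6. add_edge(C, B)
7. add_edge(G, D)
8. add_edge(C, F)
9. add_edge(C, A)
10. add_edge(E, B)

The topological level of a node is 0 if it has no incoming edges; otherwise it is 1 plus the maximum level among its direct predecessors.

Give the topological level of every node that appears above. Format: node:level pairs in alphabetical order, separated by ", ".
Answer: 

Op 1: add_edge(G, A). Edges now: 1
Op 2: add_edge(A, B). Edges now: 2
Op 3: add_edge(G, F). Edges now: 3
Op 4: add_edge(D, A). Edges now: 4
Op 5: add_edge(D, F). Edges now: 5
Op 6: add_edge(C, B). Edges now: 6
Op 7: add_edge(G, D). Edges now: 7
Op 8: add_edge(C, F). Edges now: 8
Op 9: add_edge(C, A). Edges now: 9
Op 10: add_edge(E, B). Edges now: 10
Compute levels (Kahn BFS):
  sources (in-degree 0): C, E, G
  process C: level=0
    C->A: in-degree(A)=2, level(A)>=1
    C->B: in-degree(B)=2, level(B)>=1
    C->F: in-degree(F)=2, level(F)>=1
  process E: level=0
    E->B: in-degree(B)=1, level(B)>=1
  process G: level=0
    G->A: in-degree(A)=1, level(A)>=1
    G->D: in-degree(D)=0, level(D)=1, enqueue
    G->F: in-degree(F)=1, level(F)>=1
  process D: level=1
    D->A: in-degree(A)=0, level(A)=2, enqueue
    D->F: in-degree(F)=0, level(F)=2, enqueue
  process A: level=2
    A->B: in-degree(B)=0, level(B)=3, enqueue
  process F: level=2
  process B: level=3
All levels: A:2, B:3, C:0, D:1, E:0, F:2, G:0

Answer: A:2, B:3, C:0, D:1, E:0, F:2, G:0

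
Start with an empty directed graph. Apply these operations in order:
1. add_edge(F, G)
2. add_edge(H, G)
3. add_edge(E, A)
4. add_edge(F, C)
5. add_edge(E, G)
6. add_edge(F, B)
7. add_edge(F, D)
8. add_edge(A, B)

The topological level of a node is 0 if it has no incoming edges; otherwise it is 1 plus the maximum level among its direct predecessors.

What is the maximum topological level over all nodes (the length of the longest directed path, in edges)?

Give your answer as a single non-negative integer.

Answer: 2

Derivation:
Op 1: add_edge(F, G). Edges now: 1
Op 2: add_edge(H, G). Edges now: 2
Op 3: add_edge(E, A). Edges now: 3
Op 4: add_edge(F, C). Edges now: 4
Op 5: add_edge(E, G). Edges now: 5
Op 6: add_edge(F, B). Edges now: 6
Op 7: add_edge(F, D). Edges now: 7
Op 8: add_edge(A, B). Edges now: 8
Compute levels (Kahn BFS):
  sources (in-degree 0): E, F, H
  process E: level=0
    E->A: in-degree(A)=0, level(A)=1, enqueue
    E->G: in-degree(G)=2, level(G)>=1
  process F: level=0
    F->B: in-degree(B)=1, level(B)>=1
    F->C: in-degree(C)=0, level(C)=1, enqueue
    F->D: in-degree(D)=0, level(D)=1, enqueue
    F->G: in-degree(G)=1, level(G)>=1
  process H: level=0
    H->G: in-degree(G)=0, level(G)=1, enqueue
  process A: level=1
    A->B: in-degree(B)=0, level(B)=2, enqueue
  process C: level=1
  process D: level=1
  process G: level=1
  process B: level=2
All levels: A:1, B:2, C:1, D:1, E:0, F:0, G:1, H:0
max level = 2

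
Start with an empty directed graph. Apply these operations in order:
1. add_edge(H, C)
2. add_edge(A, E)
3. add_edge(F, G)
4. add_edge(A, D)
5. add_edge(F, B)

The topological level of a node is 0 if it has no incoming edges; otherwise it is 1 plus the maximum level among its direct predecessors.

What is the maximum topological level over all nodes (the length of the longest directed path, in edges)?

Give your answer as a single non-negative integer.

Op 1: add_edge(H, C). Edges now: 1
Op 2: add_edge(A, E). Edges now: 2
Op 3: add_edge(F, G). Edges now: 3
Op 4: add_edge(A, D). Edges now: 4
Op 5: add_edge(F, B). Edges now: 5
Compute levels (Kahn BFS):
  sources (in-degree 0): A, F, H
  process A: level=0
    A->D: in-degree(D)=0, level(D)=1, enqueue
    A->E: in-degree(E)=0, level(E)=1, enqueue
  process F: level=0
    F->B: in-degree(B)=0, level(B)=1, enqueue
    F->G: in-degree(G)=0, level(G)=1, enqueue
  process H: level=0
    H->C: in-degree(C)=0, level(C)=1, enqueue
  process D: level=1
  process E: level=1
  process B: level=1
  process G: level=1
  process C: level=1
All levels: A:0, B:1, C:1, D:1, E:1, F:0, G:1, H:0
max level = 1

Answer: 1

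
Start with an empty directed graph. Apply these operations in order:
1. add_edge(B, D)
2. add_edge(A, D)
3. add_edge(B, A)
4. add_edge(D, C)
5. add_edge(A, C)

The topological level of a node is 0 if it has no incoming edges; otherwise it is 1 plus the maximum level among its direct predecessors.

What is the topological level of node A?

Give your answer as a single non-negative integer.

Answer: 1

Derivation:
Op 1: add_edge(B, D). Edges now: 1
Op 2: add_edge(A, D). Edges now: 2
Op 3: add_edge(B, A). Edges now: 3
Op 4: add_edge(D, C). Edges now: 4
Op 5: add_edge(A, C). Edges now: 5
Compute levels (Kahn BFS):
  sources (in-degree 0): B
  process B: level=0
    B->A: in-degree(A)=0, level(A)=1, enqueue
    B->D: in-degree(D)=1, level(D)>=1
  process A: level=1
    A->C: in-degree(C)=1, level(C)>=2
    A->D: in-degree(D)=0, level(D)=2, enqueue
  process D: level=2
    D->C: in-degree(C)=0, level(C)=3, enqueue
  process C: level=3
All levels: A:1, B:0, C:3, D:2
level(A) = 1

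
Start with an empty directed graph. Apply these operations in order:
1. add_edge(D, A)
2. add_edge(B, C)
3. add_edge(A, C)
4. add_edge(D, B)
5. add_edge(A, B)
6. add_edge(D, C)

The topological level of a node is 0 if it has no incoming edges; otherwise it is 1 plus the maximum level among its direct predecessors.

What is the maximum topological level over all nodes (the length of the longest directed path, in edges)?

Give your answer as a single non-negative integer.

Answer: 3

Derivation:
Op 1: add_edge(D, A). Edges now: 1
Op 2: add_edge(B, C). Edges now: 2
Op 3: add_edge(A, C). Edges now: 3
Op 4: add_edge(D, B). Edges now: 4
Op 5: add_edge(A, B). Edges now: 5
Op 6: add_edge(D, C). Edges now: 6
Compute levels (Kahn BFS):
  sources (in-degree 0): D
  process D: level=0
    D->A: in-degree(A)=0, level(A)=1, enqueue
    D->B: in-degree(B)=1, level(B)>=1
    D->C: in-degree(C)=2, level(C)>=1
  process A: level=1
    A->B: in-degree(B)=0, level(B)=2, enqueue
    A->C: in-degree(C)=1, level(C)>=2
  process B: level=2
    B->C: in-degree(C)=0, level(C)=3, enqueue
  process C: level=3
All levels: A:1, B:2, C:3, D:0
max level = 3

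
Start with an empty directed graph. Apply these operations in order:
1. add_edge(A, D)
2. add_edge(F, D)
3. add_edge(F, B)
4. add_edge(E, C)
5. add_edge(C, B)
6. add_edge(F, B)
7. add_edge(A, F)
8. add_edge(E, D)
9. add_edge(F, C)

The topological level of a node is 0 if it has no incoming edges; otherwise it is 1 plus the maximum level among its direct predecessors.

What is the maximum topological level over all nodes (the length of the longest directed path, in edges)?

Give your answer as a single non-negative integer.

Answer: 3

Derivation:
Op 1: add_edge(A, D). Edges now: 1
Op 2: add_edge(F, D). Edges now: 2
Op 3: add_edge(F, B). Edges now: 3
Op 4: add_edge(E, C). Edges now: 4
Op 5: add_edge(C, B). Edges now: 5
Op 6: add_edge(F, B) (duplicate, no change). Edges now: 5
Op 7: add_edge(A, F). Edges now: 6
Op 8: add_edge(E, D). Edges now: 7
Op 9: add_edge(F, C). Edges now: 8
Compute levels (Kahn BFS):
  sources (in-degree 0): A, E
  process A: level=0
    A->D: in-degree(D)=2, level(D)>=1
    A->F: in-degree(F)=0, level(F)=1, enqueue
  process E: level=0
    E->C: in-degree(C)=1, level(C)>=1
    E->D: in-degree(D)=1, level(D)>=1
  process F: level=1
    F->B: in-degree(B)=1, level(B)>=2
    F->C: in-degree(C)=0, level(C)=2, enqueue
    F->D: in-degree(D)=0, level(D)=2, enqueue
  process C: level=2
    C->B: in-degree(B)=0, level(B)=3, enqueue
  process D: level=2
  process B: level=3
All levels: A:0, B:3, C:2, D:2, E:0, F:1
max level = 3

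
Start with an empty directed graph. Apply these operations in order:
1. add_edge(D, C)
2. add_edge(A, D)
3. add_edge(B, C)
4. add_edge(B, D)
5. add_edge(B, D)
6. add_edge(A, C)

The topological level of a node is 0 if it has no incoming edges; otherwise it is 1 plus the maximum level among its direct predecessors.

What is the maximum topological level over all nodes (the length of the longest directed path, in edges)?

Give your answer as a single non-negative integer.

Answer: 2

Derivation:
Op 1: add_edge(D, C). Edges now: 1
Op 2: add_edge(A, D). Edges now: 2
Op 3: add_edge(B, C). Edges now: 3
Op 4: add_edge(B, D). Edges now: 4
Op 5: add_edge(B, D) (duplicate, no change). Edges now: 4
Op 6: add_edge(A, C). Edges now: 5
Compute levels (Kahn BFS):
  sources (in-degree 0): A, B
  process A: level=0
    A->C: in-degree(C)=2, level(C)>=1
    A->D: in-degree(D)=1, level(D)>=1
  process B: level=0
    B->C: in-degree(C)=1, level(C)>=1
    B->D: in-degree(D)=0, level(D)=1, enqueue
  process D: level=1
    D->C: in-degree(C)=0, level(C)=2, enqueue
  process C: level=2
All levels: A:0, B:0, C:2, D:1
max level = 2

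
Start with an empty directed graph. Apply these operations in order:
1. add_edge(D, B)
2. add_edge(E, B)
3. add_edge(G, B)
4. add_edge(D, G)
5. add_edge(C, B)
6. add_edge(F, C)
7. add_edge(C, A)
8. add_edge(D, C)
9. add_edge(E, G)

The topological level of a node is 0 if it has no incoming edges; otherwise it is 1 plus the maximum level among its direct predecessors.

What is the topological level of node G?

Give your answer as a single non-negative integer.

Answer: 1

Derivation:
Op 1: add_edge(D, B). Edges now: 1
Op 2: add_edge(E, B). Edges now: 2
Op 3: add_edge(G, B). Edges now: 3
Op 4: add_edge(D, G). Edges now: 4
Op 5: add_edge(C, B). Edges now: 5
Op 6: add_edge(F, C). Edges now: 6
Op 7: add_edge(C, A). Edges now: 7
Op 8: add_edge(D, C). Edges now: 8
Op 9: add_edge(E, G). Edges now: 9
Compute levels (Kahn BFS):
  sources (in-degree 0): D, E, F
  process D: level=0
    D->B: in-degree(B)=3, level(B)>=1
    D->C: in-degree(C)=1, level(C)>=1
    D->G: in-degree(G)=1, level(G)>=1
  process E: level=0
    E->B: in-degree(B)=2, level(B)>=1
    E->G: in-degree(G)=0, level(G)=1, enqueue
  process F: level=0
    F->C: in-degree(C)=0, level(C)=1, enqueue
  process G: level=1
    G->B: in-degree(B)=1, level(B)>=2
  process C: level=1
    C->A: in-degree(A)=0, level(A)=2, enqueue
    C->B: in-degree(B)=0, level(B)=2, enqueue
  process A: level=2
  process B: level=2
All levels: A:2, B:2, C:1, D:0, E:0, F:0, G:1
level(G) = 1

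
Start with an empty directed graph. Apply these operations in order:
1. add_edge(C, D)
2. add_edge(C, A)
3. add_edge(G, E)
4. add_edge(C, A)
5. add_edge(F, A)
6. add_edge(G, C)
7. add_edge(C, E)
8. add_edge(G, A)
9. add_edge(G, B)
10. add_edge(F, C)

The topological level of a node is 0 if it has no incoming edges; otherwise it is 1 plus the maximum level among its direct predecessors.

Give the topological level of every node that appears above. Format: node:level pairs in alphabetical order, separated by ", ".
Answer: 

Answer: A:2, B:1, C:1, D:2, E:2, F:0, G:0

Derivation:
Op 1: add_edge(C, D). Edges now: 1
Op 2: add_edge(C, A). Edges now: 2
Op 3: add_edge(G, E). Edges now: 3
Op 4: add_edge(C, A) (duplicate, no change). Edges now: 3
Op 5: add_edge(F, A). Edges now: 4
Op 6: add_edge(G, C). Edges now: 5
Op 7: add_edge(C, E). Edges now: 6
Op 8: add_edge(G, A). Edges now: 7
Op 9: add_edge(G, B). Edges now: 8
Op 10: add_edge(F, C). Edges now: 9
Compute levels (Kahn BFS):
  sources (in-degree 0): F, G
  process F: level=0
    F->A: in-degree(A)=2, level(A)>=1
    F->C: in-degree(C)=1, level(C)>=1
  process G: level=0
    G->A: in-degree(A)=1, level(A)>=1
    G->B: in-degree(B)=0, level(B)=1, enqueue
    G->C: in-degree(C)=0, level(C)=1, enqueue
    G->E: in-degree(E)=1, level(E)>=1
  process B: level=1
  process C: level=1
    C->A: in-degree(A)=0, level(A)=2, enqueue
    C->D: in-degree(D)=0, level(D)=2, enqueue
    C->E: in-degree(E)=0, level(E)=2, enqueue
  process A: level=2
  process D: level=2
  process E: level=2
All levels: A:2, B:1, C:1, D:2, E:2, F:0, G:0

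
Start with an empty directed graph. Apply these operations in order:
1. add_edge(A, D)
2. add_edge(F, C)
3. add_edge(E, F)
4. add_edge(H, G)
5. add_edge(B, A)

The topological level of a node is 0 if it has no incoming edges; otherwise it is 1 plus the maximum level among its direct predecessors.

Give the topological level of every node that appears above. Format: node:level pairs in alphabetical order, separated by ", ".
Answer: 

Op 1: add_edge(A, D). Edges now: 1
Op 2: add_edge(F, C). Edges now: 2
Op 3: add_edge(E, F). Edges now: 3
Op 4: add_edge(H, G). Edges now: 4
Op 5: add_edge(B, A). Edges now: 5
Compute levels (Kahn BFS):
  sources (in-degree 0): B, E, H
  process B: level=0
    B->A: in-degree(A)=0, level(A)=1, enqueue
  process E: level=0
    E->F: in-degree(F)=0, level(F)=1, enqueue
  process H: level=0
    H->G: in-degree(G)=0, level(G)=1, enqueue
  process A: level=1
    A->D: in-degree(D)=0, level(D)=2, enqueue
  process F: level=1
    F->C: in-degree(C)=0, level(C)=2, enqueue
  process G: level=1
  process D: level=2
  process C: level=2
All levels: A:1, B:0, C:2, D:2, E:0, F:1, G:1, H:0

Answer: A:1, B:0, C:2, D:2, E:0, F:1, G:1, H:0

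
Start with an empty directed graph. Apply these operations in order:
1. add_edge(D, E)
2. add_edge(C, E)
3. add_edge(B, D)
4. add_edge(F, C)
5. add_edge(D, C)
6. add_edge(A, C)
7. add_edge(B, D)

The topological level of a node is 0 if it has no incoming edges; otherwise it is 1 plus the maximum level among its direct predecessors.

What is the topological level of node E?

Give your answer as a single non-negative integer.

Op 1: add_edge(D, E). Edges now: 1
Op 2: add_edge(C, E). Edges now: 2
Op 3: add_edge(B, D). Edges now: 3
Op 4: add_edge(F, C). Edges now: 4
Op 5: add_edge(D, C). Edges now: 5
Op 6: add_edge(A, C). Edges now: 6
Op 7: add_edge(B, D) (duplicate, no change). Edges now: 6
Compute levels (Kahn BFS):
  sources (in-degree 0): A, B, F
  process A: level=0
    A->C: in-degree(C)=2, level(C)>=1
  process B: level=0
    B->D: in-degree(D)=0, level(D)=1, enqueue
  process F: level=0
    F->C: in-degree(C)=1, level(C)>=1
  process D: level=1
    D->C: in-degree(C)=0, level(C)=2, enqueue
    D->E: in-degree(E)=1, level(E)>=2
  process C: level=2
    C->E: in-degree(E)=0, level(E)=3, enqueue
  process E: level=3
All levels: A:0, B:0, C:2, D:1, E:3, F:0
level(E) = 3

Answer: 3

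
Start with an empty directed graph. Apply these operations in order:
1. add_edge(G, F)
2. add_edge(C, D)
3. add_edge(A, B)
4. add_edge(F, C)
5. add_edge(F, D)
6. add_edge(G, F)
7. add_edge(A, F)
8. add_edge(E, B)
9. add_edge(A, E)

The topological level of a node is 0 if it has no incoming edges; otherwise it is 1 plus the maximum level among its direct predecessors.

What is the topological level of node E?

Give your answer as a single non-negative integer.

Answer: 1

Derivation:
Op 1: add_edge(G, F). Edges now: 1
Op 2: add_edge(C, D). Edges now: 2
Op 3: add_edge(A, B). Edges now: 3
Op 4: add_edge(F, C). Edges now: 4
Op 5: add_edge(F, D). Edges now: 5
Op 6: add_edge(G, F) (duplicate, no change). Edges now: 5
Op 7: add_edge(A, F). Edges now: 6
Op 8: add_edge(E, B). Edges now: 7
Op 9: add_edge(A, E). Edges now: 8
Compute levels (Kahn BFS):
  sources (in-degree 0): A, G
  process A: level=0
    A->B: in-degree(B)=1, level(B)>=1
    A->E: in-degree(E)=0, level(E)=1, enqueue
    A->F: in-degree(F)=1, level(F)>=1
  process G: level=0
    G->F: in-degree(F)=0, level(F)=1, enqueue
  process E: level=1
    E->B: in-degree(B)=0, level(B)=2, enqueue
  process F: level=1
    F->C: in-degree(C)=0, level(C)=2, enqueue
    F->D: in-degree(D)=1, level(D)>=2
  process B: level=2
  process C: level=2
    C->D: in-degree(D)=0, level(D)=3, enqueue
  process D: level=3
All levels: A:0, B:2, C:2, D:3, E:1, F:1, G:0
level(E) = 1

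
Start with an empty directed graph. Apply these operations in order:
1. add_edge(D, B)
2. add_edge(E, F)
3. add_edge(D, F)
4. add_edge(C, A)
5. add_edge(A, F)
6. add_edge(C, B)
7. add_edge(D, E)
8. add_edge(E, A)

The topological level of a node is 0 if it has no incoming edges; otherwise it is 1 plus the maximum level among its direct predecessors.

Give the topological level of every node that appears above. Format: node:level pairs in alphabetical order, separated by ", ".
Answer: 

Answer: A:2, B:1, C:0, D:0, E:1, F:3

Derivation:
Op 1: add_edge(D, B). Edges now: 1
Op 2: add_edge(E, F). Edges now: 2
Op 3: add_edge(D, F). Edges now: 3
Op 4: add_edge(C, A). Edges now: 4
Op 5: add_edge(A, F). Edges now: 5
Op 6: add_edge(C, B). Edges now: 6
Op 7: add_edge(D, E). Edges now: 7
Op 8: add_edge(E, A). Edges now: 8
Compute levels (Kahn BFS):
  sources (in-degree 0): C, D
  process C: level=0
    C->A: in-degree(A)=1, level(A)>=1
    C->B: in-degree(B)=1, level(B)>=1
  process D: level=0
    D->B: in-degree(B)=0, level(B)=1, enqueue
    D->E: in-degree(E)=0, level(E)=1, enqueue
    D->F: in-degree(F)=2, level(F)>=1
  process B: level=1
  process E: level=1
    E->A: in-degree(A)=0, level(A)=2, enqueue
    E->F: in-degree(F)=1, level(F)>=2
  process A: level=2
    A->F: in-degree(F)=0, level(F)=3, enqueue
  process F: level=3
All levels: A:2, B:1, C:0, D:0, E:1, F:3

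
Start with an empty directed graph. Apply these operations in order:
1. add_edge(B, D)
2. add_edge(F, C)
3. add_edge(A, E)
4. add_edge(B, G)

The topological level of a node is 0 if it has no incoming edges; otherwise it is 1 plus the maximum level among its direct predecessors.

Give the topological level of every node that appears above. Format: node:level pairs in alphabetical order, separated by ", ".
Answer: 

Op 1: add_edge(B, D). Edges now: 1
Op 2: add_edge(F, C). Edges now: 2
Op 3: add_edge(A, E). Edges now: 3
Op 4: add_edge(B, G). Edges now: 4
Compute levels (Kahn BFS):
  sources (in-degree 0): A, B, F
  process A: level=0
    A->E: in-degree(E)=0, level(E)=1, enqueue
  process B: level=0
    B->D: in-degree(D)=0, level(D)=1, enqueue
    B->G: in-degree(G)=0, level(G)=1, enqueue
  process F: level=0
    F->C: in-degree(C)=0, level(C)=1, enqueue
  process E: level=1
  process D: level=1
  process G: level=1
  process C: level=1
All levels: A:0, B:0, C:1, D:1, E:1, F:0, G:1

Answer: A:0, B:0, C:1, D:1, E:1, F:0, G:1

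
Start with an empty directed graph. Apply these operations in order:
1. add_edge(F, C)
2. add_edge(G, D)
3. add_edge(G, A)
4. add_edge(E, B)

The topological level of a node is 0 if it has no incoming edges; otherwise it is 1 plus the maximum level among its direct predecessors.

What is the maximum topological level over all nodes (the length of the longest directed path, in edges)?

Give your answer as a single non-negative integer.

Op 1: add_edge(F, C). Edges now: 1
Op 2: add_edge(G, D). Edges now: 2
Op 3: add_edge(G, A). Edges now: 3
Op 4: add_edge(E, B). Edges now: 4
Compute levels (Kahn BFS):
  sources (in-degree 0): E, F, G
  process E: level=0
    E->B: in-degree(B)=0, level(B)=1, enqueue
  process F: level=0
    F->C: in-degree(C)=0, level(C)=1, enqueue
  process G: level=0
    G->A: in-degree(A)=0, level(A)=1, enqueue
    G->D: in-degree(D)=0, level(D)=1, enqueue
  process B: level=1
  process C: level=1
  process A: level=1
  process D: level=1
All levels: A:1, B:1, C:1, D:1, E:0, F:0, G:0
max level = 1

Answer: 1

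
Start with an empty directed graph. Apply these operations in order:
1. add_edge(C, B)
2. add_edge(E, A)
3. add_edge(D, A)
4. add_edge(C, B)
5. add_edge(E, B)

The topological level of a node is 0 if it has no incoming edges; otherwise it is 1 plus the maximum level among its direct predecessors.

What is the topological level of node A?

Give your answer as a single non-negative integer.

Op 1: add_edge(C, B). Edges now: 1
Op 2: add_edge(E, A). Edges now: 2
Op 3: add_edge(D, A). Edges now: 3
Op 4: add_edge(C, B) (duplicate, no change). Edges now: 3
Op 5: add_edge(E, B). Edges now: 4
Compute levels (Kahn BFS):
  sources (in-degree 0): C, D, E
  process C: level=0
    C->B: in-degree(B)=1, level(B)>=1
  process D: level=0
    D->A: in-degree(A)=1, level(A)>=1
  process E: level=0
    E->A: in-degree(A)=0, level(A)=1, enqueue
    E->B: in-degree(B)=0, level(B)=1, enqueue
  process A: level=1
  process B: level=1
All levels: A:1, B:1, C:0, D:0, E:0
level(A) = 1

Answer: 1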